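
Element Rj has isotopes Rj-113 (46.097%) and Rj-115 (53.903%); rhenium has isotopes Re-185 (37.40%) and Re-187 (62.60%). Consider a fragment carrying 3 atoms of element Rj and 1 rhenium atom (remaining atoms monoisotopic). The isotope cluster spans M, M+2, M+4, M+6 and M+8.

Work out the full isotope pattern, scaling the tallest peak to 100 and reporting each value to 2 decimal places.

10.03 : 51.95 : 100.00 : 84.87 : 26.83

Element Rj pattern (n=3): 0.09795306 : 0.34362086 : 0.40180912 : 0.15661697
Rhenium pattern (n=1): 0.3740 : 0.6260
Convolve the two distributions (both contribute in 2-u steps):
  M: 0.09795306×0.3740 = 0.036634
  M+2: 0.09795306×0.6260 + 0.34362086×0.3740 = 0.189833
  M+4: 0.34362086×0.6260 + 0.40180912×0.3740 = 0.365383
  M+6: 0.40180912×0.6260 + 0.15661697×0.3740 = 0.310107
  M+8: 0.15661697×0.6260 = 0.098042
Scale to base peak (0.365383) = 100: 10.03 : 51.95 : 100.00 : 84.87 : 26.83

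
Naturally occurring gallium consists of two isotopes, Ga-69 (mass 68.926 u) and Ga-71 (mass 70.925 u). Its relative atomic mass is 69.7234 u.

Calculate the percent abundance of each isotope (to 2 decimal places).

Ga-69: 60.11%, Ga-71: 39.89%

Writing the weighted mean with unknown fraction x of Ga-69:
68.926·x + 70.925·(1 − x) = 69.7234
(68.926 − 70.925)·x = 69.7234 − 70.925
x = -1.2016 / -1.999 = 0.60110 → 60.11% Ga-69, 39.89% Ga-71.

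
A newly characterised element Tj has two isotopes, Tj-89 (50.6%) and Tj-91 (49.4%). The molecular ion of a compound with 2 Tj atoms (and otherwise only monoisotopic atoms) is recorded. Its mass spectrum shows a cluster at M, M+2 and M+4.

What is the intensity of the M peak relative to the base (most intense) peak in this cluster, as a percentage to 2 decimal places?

51.21%

Binomial terms of (0.506 + 0.494)^2: M 0.2560, M+2 0.4999, M+4 0.2440 → M+2 is the base peak.
P(M+2) = C(2,1) × 0.506^1 × 0.494^1 = 2 × 0.5060 × 0.4940 = 0.499928 (base)
P(M) = C(2,0) × 0.506^2 × 0.494^0 = 1 × 0.256036 × 1.0000 = 0.256036
Relative intensity = 0.256036 / 0.499928 × 100 = 51.21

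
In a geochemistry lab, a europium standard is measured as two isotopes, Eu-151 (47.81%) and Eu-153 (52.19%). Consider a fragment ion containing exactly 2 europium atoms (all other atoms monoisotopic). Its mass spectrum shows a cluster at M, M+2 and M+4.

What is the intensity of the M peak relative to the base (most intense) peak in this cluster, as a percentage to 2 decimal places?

Binomial terms of (0.4781 + 0.5219)^2: M 0.2286, M+2 0.4990, M+4 0.2724 → M+2 is the base peak.
P(M+2) = C(2,1) × 0.4781^1 × 0.5219^1 = 2 × 0.4781 × 0.5219 = 0.499041 (base)
P(M) = C(2,0) × 0.4781^2 × 0.5219^0 = 1 × 0.22857961 × 1.0000 = 0.228580
Relative intensity = 0.228580 / 0.499041 × 100 = 45.80

45.80%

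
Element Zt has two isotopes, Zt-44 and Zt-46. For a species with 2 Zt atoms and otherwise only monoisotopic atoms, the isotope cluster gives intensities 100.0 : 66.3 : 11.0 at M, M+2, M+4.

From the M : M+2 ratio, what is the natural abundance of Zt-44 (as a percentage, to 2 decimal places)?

75.10%

If p is the fraction of Zt that is Zt-44, then I(M+2)/I(M) = [C(2,1)·p^1·(1−p)] / p^2 = 2·(1−p)/p = 66.3/100.0 = 0.6630
(1−p)/p = 0.6630/2 = 0.3315  ⇒  p = 1/(1 + 0.3315) = 0.7510
Zt-44: 75.10%, Zt-46: 24.90%.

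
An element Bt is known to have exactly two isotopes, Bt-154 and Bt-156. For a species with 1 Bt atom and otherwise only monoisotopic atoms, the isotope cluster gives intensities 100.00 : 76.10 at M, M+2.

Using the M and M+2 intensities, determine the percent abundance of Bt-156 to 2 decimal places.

If p is the fraction of Bt that is Bt-154, then I(M+2)/I(M) = [C(1,1)·p^0·(1−p)] / p^1 = 1·(1−p)/p = 76.10/100.00 = 0.7610
(1−p)/p = 0.7610/1 = 0.7610  ⇒  p = 1/(1 + 0.7610) = 0.5679
Bt-154: 56.79%, Bt-156: 43.21%.

43.21%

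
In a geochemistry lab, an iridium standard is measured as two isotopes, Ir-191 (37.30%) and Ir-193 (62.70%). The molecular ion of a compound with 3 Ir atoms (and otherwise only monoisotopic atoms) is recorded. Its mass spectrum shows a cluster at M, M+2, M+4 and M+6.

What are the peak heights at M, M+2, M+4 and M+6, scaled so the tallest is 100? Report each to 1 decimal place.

11.8 : 59.5 : 100.0 : 56.0

Each Ir atom is independently Ir-191 (p = 0.3730) or Ir-193 (q = 0.6270); the cluster is the binomial expansion (p + q)^3.
P(M) = 0.3730^3 = 0.051895
P(M+2) = 3 × 0.3730^2 × 0.6270^1 = 0.261702
P(M+4) = 3 × 0.3730^1 × 0.6270^2 = 0.439911
P(M+6) = 0.6270^3 = 0.246492
The M+4 peak is largest (0.439911); scaling to 100 gives 11.8 : 59.5 : 100.0 : 56.0.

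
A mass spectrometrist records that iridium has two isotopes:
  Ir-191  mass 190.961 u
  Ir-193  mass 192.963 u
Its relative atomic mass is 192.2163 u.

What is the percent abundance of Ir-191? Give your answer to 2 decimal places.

Writing the weighted mean with unknown fraction x of Ir-191:
190.961·x + 192.963·(1 − x) = 192.2163
(190.961 − 192.963)·x = 192.2163 − 192.963
x = -0.7467 / -2.002 = 0.37298 → 37.30% Ir-191, 62.70% Ir-193.

37.30%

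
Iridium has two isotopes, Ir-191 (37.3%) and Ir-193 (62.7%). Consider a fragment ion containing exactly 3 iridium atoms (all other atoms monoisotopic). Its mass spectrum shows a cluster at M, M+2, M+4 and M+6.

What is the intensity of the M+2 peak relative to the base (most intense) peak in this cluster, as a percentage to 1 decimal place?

59.5%

Term probabilities: M 0.0519, M+2 0.2617, M+4 0.4399, M+6 0.2465. Base peak = M+4.
P(M+4) = C(3,2) × 0.373^1 × 0.627^2 = 3 × 0.3730 × 0.393129 = 0.439911 (base)
P(M+2) = C(3,1) × 0.373^2 × 0.627^1 = 3 × 0.139129 × 0.6270 = 0.261702
Relative intensity = 0.261702 / 0.439911 × 100 = 59.5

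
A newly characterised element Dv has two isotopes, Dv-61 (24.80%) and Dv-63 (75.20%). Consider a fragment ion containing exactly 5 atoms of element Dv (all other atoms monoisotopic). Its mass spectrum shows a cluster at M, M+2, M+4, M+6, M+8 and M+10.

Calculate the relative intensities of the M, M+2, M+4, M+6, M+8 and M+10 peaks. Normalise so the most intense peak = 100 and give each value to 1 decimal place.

0.2 : 3.6 : 21.8 : 66.0 : 100.0 : 60.6

The 5 Dv atoms are independent, so intensities follow the terms of (0.2480 + 0.7520)^5.
P(M) = 0.2480^5 = 0.000938
P(M+2) = 5 × 0.2480^4 × 0.7520^1 = 0.014223
P(M+4) = 10 × 0.2480^3 × 0.7520^2 = 0.086256
P(M+6) = 10 × 0.2480^2 × 0.7520^3 = 0.261551
P(M+8) = 5 × 0.2480^1 × 0.7520^4 = 0.396546
P(M+10) = 0.7520^5 = 0.240486
The M+8 peak is largest (0.396546); scaling to 100 gives 0.2 : 3.6 : 21.8 : 66.0 : 100.0 : 60.6.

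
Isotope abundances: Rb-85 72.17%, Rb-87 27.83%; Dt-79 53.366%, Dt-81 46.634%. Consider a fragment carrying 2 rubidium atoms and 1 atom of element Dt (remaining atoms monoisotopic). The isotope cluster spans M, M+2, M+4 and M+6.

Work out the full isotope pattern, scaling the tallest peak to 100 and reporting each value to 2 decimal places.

60.79 : 100.00 : 50.01 : 7.90

Rubidium pattern (n=2): 0.52085089 : 0.40169822 : 0.07745089
Element Dt pattern (n=1): 0.53366 : 0.46634
Convolve the two distributions (both contribute in 2-u steps):
  M: 0.52085089×0.53366 = 0.277957
  M+2: 0.52085089×0.46634 + 0.40169822×0.53366 = 0.457264
  M+4: 0.40169822×0.46634 + 0.07745089×0.53366 = 0.228660
  M+6: 0.07745089×0.46634 = 0.036118
Scale to base peak (0.457264) = 100: 60.79 : 100.00 : 50.01 : 7.90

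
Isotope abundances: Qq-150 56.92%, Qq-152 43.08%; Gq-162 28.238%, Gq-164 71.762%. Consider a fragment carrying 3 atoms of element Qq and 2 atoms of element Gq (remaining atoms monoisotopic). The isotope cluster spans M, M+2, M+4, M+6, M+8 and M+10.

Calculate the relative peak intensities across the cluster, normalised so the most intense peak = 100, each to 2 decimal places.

4.20 : 30.85 : 82.73 : 100.00 : 55.82 : 11.75

Element Qq pattern (n=3): 0.18441433 : 0.41872292 : 0.31691116 : 0.07995159
Element Gq pattern (n=2): 0.07973846 : 0.40528307 : 0.51497846
Convolve the two distributions (both contribute in 2-u steps):
  M: 0.18441433×0.07973846 = 0.014705
  M+2: 0.18441433×0.40528307 + 0.41872292×0.07973846 = 0.108128
  M+4: 0.18441433×0.51497846 + 0.41872292×0.40528307 + 0.31691116×0.07973846 = 0.289941
  M+6: 0.41872292×0.51497846 + 0.31691116×0.40528307 + 0.07995159×0.07973846 = 0.350447
  M+8: 0.31691116×0.51497846 + 0.07995159×0.40528307 = 0.195605
  M+10: 0.07995159×0.51497846 = 0.041173
Scale to base peak (0.350447) = 100: 4.20 : 30.85 : 82.73 : 100.00 : 55.82 : 11.75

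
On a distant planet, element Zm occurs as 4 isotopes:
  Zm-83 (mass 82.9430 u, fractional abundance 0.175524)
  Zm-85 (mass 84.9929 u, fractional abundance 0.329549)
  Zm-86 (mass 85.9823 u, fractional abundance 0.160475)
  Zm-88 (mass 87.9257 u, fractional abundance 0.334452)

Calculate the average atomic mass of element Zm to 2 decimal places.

85.77 u

The abundance-weighted mean is 0.175524 × 82.9430 + 0.329549 × 84.9929 + 0.160475 × 85.9823 + 0.334452 × 87.9257
= 14.55849 + 28.00933 + 13.79801 + 29.40693 = 85.77276 u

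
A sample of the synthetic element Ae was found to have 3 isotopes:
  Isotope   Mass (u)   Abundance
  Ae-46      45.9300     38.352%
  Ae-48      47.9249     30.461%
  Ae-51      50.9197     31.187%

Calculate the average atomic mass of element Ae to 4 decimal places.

48.0938 u

The abundance-weighted mean is 0.38352 × 45.9300 + 0.30461 × 47.9249 + 0.31187 × 50.9197
= 17.61507 + 14.59840 + 15.88033 = 48.09380 u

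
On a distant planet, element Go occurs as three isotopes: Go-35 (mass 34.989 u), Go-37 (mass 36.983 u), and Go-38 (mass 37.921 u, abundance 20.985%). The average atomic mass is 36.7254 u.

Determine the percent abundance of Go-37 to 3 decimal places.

Let x and y be the fractions of Go-35 and Go-37. Then x + y = 1 − 0.20985 = 0.79015 and 34.989x + 36.983y = 36.7254 − 0.20985×37.921 = 28.76767815.
Substituting: 34.989x + 36.983(0.79015 − x) = 28.76767815
(34.989 − 36.983)x = -0.4544393  ⇒  x = 0.22790, y = 0.56225
Go-35: 22.790%, Go-37: 56.225%.

56.225%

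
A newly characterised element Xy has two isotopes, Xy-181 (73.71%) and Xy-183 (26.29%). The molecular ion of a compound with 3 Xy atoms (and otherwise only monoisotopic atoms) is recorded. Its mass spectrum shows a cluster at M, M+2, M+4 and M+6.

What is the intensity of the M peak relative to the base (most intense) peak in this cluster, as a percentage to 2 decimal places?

93.46%

(0.7371 + 0.2629)^3 gives M 0.4005, M+2 0.4285, M+4 0.1528, M+6 0.0182; the largest is M+2.
P(M+2) = C(3,1) × 0.7371^2 × 0.2629^1 = 3 × 0.54331641 × 0.2629 = 0.428514 (base)
P(M) = C(3,0) × 0.7371^3 × 0.2629^0 = 1 × 0.40047853 × 1.0000 = 0.400479
Relative intensity = 0.400479 / 0.428514 × 100 = 93.46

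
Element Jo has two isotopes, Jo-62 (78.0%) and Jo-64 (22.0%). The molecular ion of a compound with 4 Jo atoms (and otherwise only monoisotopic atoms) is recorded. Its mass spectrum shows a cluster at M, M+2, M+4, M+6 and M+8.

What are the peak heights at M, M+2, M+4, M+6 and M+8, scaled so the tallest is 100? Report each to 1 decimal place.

88.6 : 100.0 : 42.3 : 8.0 : 0.6

Each Jo atom is independently Jo-62 (p = 0.780) or Jo-64 (q = 0.220); the cluster is the binomial expansion (p + q)^4.
P(M) = 0.780^4 = 0.370151
P(M+2) = 4 × 0.780^3 × 0.220^1 = 0.417606
P(M+4) = 6 × 0.780^2 × 0.220^2 = 0.176679
P(M+6) = 4 × 0.780^1 × 0.220^3 = 0.033222
P(M+8) = 0.220^4 = 0.002343
The M+2 peak is largest (0.417606); scaling to 100 gives 88.6 : 100.0 : 42.3 : 8.0 : 0.6.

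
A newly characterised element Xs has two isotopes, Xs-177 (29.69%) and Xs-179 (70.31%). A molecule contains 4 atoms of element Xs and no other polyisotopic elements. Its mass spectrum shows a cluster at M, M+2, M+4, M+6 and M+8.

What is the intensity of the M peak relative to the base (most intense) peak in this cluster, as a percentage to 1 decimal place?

Term probabilities: M 0.0078, M+2 0.0736, M+4 0.2615, M+6 0.4128, M+8 0.2444. Base peak = M+6.
P(M+6) = C(4,3) × 0.2969^1 × 0.7031^3 = 4 × 0.2969 × 0.34757721 = 0.412783 (base)
P(M) = C(4,0) × 0.2969^4 × 0.7031^0 = 1 × 0.00777035 × 1.0000 = 0.007770
Relative intensity = 0.007770 / 0.412783 × 100 = 1.9

1.9%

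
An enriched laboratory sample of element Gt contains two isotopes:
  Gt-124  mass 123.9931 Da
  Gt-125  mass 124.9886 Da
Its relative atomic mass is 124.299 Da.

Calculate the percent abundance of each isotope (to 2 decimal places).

Gt-124: 69.27%, Gt-125: 30.73%

Writing the weighted mean with unknown fraction x of Gt-124:
123.9931·x + 124.9886·(1 − x) = 124.299
(123.9931 − 124.9886)·x = 124.299 − 124.9886
x = -0.6896 / -0.9955 = 0.69272 → 69.27% Gt-124, 30.73% Gt-125.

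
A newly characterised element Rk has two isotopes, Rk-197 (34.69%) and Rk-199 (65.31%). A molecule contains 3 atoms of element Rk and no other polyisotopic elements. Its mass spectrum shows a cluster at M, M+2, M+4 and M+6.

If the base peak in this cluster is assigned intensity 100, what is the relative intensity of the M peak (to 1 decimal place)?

Binomial terms of (0.3469 + 0.6531)^3: M 0.0417, M+2 0.2358, M+4 0.4439, M+6 0.2786 → M+4 is the base peak.
P(M+4) = C(3,2) × 0.3469^1 × 0.6531^2 = 3 × 0.3469 × 0.42653961 = 0.443900 (base)
P(M) = C(3,0) × 0.3469^3 × 0.6531^0 = 1 × 0.04174581 × 1.0000 = 0.041746
Relative intensity = 0.041746 / 0.443900 × 100 = 9.4

9.4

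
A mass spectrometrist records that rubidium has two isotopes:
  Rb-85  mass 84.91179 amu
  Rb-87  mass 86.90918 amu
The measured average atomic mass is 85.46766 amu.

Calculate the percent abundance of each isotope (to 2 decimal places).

Rb-85: 72.17%, Rb-87: 27.83%

Writing the weighted mean with unknown fraction x of Rb-85:
84.91179·x + 86.90918·(1 − x) = 85.46766
(84.91179 − 86.90918)·x = 85.46766 − 86.90918
x = -1.44152 / -1.99739 = 0.72170 → 72.17% Rb-85, 27.83% Rb-87.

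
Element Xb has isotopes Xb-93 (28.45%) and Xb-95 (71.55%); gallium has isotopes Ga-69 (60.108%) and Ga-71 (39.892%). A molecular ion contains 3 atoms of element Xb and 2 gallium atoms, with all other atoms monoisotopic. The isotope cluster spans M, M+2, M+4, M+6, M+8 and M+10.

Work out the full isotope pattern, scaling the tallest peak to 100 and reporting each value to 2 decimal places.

2.25 : 19.98 : 66.26 : 100.00 : 66.35 : 15.77

Element Xb pattern (n=3): 0.0230275 : 0.17373825 : 0.436941 : 0.36629325
Gallium pattern (n=2): 0.36129717 : 0.47956567 : 0.15913717
Convolve the two distributions (both contribute in 2-u steps):
  M: 0.0230275×0.36129717 = 0.008320
  M+2: 0.0230275×0.47956567 + 0.17373825×0.36129717 = 0.073814
  M+4: 0.0230275×0.15913717 + 0.17373825×0.47956567 + 0.436941×0.36129717 = 0.244849
  M+6: 0.17373825×0.15913717 + 0.436941×0.47956567 + 0.36629325×0.36129717 = 0.369531
  M+8: 0.436941×0.15913717 + 0.36629325×0.47956567 = 0.245195
  M+10: 0.36629325×0.15913717 = 0.058291
Scale to base peak (0.369531) = 100: 2.25 : 19.98 : 66.26 : 100.00 : 66.35 : 15.77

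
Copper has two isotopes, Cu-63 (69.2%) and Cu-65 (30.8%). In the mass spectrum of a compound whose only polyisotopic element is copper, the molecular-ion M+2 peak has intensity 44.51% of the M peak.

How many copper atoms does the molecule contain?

With n Cu atoms, P(M+2)/P(M) = C(n,1)·p^(n−1)q / p^n = n·q/p = n · 0.308/0.692.
n = 0.4451 × 0.692/0.308 = 1.00 ≈ 1

1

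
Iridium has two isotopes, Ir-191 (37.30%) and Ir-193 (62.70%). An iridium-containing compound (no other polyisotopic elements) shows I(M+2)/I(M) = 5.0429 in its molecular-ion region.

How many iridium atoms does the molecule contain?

With n Ir atoms, P(M+2)/P(M) = C(n,1)·p^(n−1)q / p^n = n·q/p = n · 0.6270/0.3730.
n = 5.0429 × 0.3730/0.6270 = 3.00 ≈ 3

3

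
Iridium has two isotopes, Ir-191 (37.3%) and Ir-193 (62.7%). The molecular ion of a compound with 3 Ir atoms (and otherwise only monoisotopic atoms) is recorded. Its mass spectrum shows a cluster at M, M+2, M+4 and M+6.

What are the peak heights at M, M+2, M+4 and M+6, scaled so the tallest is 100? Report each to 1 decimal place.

The 3 Ir atoms are independent, so intensities follow the terms of (0.373 + 0.627)^3.
P(M) = 0.373^3 = 0.051895
P(M+2) = 3 × 0.373^2 × 0.627^1 = 0.261702
P(M+4) = 3 × 0.373^1 × 0.627^2 = 0.439911
P(M+6) = 0.627^3 = 0.246492
The M+4 peak is largest (0.439911); scaling to 100 gives 11.8 : 59.5 : 100.0 : 56.0.

11.8 : 59.5 : 100.0 : 56.0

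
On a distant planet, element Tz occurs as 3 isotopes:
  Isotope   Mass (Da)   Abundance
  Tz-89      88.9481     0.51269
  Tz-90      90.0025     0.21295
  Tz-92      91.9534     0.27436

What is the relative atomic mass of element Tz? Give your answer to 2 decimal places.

90.00 Da

Average mass = Σ (abundance × isotope mass) = 0.51269 × 88.9481 + 0.21295 × 90.0025 + 0.27436 × 91.9534
= 45.60280 + 19.16603 + 25.22833 = 89.99716 Da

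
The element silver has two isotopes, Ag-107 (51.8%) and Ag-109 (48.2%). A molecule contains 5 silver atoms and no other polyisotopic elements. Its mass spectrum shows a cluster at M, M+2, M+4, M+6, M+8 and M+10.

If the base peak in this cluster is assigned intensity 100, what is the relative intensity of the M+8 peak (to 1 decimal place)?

Term probabilities: M 0.0373, M+2 0.1735, M+4 0.3229, M+6 0.3005, M+8 0.1398, M+10 0.0260. Base peak = M+4.
P(M+4) = C(5,2) × 0.518^3 × 0.482^2 = 10 × 0.13899183 × 0.232324 = 0.322911 (base)
P(M+8) = C(5,4) × 0.518^1 × 0.482^4 = 5 × 0.5180 × 0.05397444 = 0.139794
Relative intensity = 0.139794 / 0.322911 × 100 = 43.3

43.3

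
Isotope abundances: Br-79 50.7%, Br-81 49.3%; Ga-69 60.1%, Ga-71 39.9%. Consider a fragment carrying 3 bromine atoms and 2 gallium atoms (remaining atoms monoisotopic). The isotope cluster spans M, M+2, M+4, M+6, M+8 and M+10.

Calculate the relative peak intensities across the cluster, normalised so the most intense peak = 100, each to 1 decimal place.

14.0 : 59.4 : 100.0 : 83.5 : 34.6 : 5.7

Bromine pattern (n=3): 0.13032384 : 0.38017547 : 0.36967753 : 0.11982316
Gallium pattern (n=2): 0.361201 : 0.479598 : 0.159201
Convolve the two distributions (both contribute in 2-u steps):
  M: 0.13032384×0.361201 = 0.047073
  M+2: 0.13032384×0.479598 + 0.38017547×0.361201 = 0.199823
  M+4: 0.13032384×0.159201 + 0.38017547×0.479598 + 0.36967753×0.361201 = 0.336607
  M+6: 0.38017547×0.159201 + 0.36967753×0.479598 + 0.11982316×0.361201 = 0.281101
  M+8: 0.36967753×0.159201 + 0.11982316×0.479598 = 0.116320
  M+10: 0.11982316×0.159201 = 0.019076
Scale to base peak (0.336607) = 100: 14.0 : 59.4 : 100.0 : 83.5 : 34.6 : 5.7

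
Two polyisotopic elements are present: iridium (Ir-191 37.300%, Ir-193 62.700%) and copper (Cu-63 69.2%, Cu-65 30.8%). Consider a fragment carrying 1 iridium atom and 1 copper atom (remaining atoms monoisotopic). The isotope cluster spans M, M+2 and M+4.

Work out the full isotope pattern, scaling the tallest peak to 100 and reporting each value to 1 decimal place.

Iridium pattern (n=1): 0.3730 : 0.6270
Copper pattern (n=1): 0.6920 : 0.3080
Convolve the two distributions (both contribute in 2-u steps):
  M: 0.3730×0.6920 = 0.258116
  M+2: 0.3730×0.3080 + 0.6270×0.6920 = 0.548768
  M+4: 0.6270×0.3080 = 0.193116
Scale to base peak (0.548768) = 100: 47.0 : 100.0 : 35.2

47.0 : 100.0 : 35.2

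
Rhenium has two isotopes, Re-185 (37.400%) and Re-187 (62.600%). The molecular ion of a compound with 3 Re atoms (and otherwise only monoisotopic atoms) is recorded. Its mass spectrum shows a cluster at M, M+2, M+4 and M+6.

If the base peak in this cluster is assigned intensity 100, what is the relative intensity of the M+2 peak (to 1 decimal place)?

(0.37400 + 0.62600)^3 gives M 0.0523, M+2 0.2627, M+4 0.4397, M+6 0.2453; the largest is M+4.
P(M+4) = C(3,2) × 0.37400^1 × 0.62600^2 = 3 × 0.3740 × 0.391876 = 0.439685 (base)
P(M+2) = C(3,1) × 0.37400^2 × 0.62600^1 = 3 × 0.139876 × 0.6260 = 0.262687
Relative intensity = 0.262687 / 0.439685 × 100 = 59.7

59.7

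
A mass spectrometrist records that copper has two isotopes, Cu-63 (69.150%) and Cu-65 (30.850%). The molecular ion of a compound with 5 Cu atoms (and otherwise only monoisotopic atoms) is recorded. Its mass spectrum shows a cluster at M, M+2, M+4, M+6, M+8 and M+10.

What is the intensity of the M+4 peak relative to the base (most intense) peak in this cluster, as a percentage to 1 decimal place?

89.2%

Binomial terms of (0.69150 + 0.30850)^5: M 0.1581, M+2 0.3527, M+4 0.3147, M+6 0.1404, M+8 0.0313, M+10 0.0028 → M+2 is the base peak.
P(M+2) = C(5,1) × 0.69150^4 × 0.30850^1 = 5 × 0.2286487 × 0.3085 = 0.352691 (base)
P(M+4) = C(5,2) × 0.69150^3 × 0.30850^2 = 10 × 0.33065611 × 0.09517225 = 0.314693
Relative intensity = 0.314693 / 0.352691 × 100 = 89.2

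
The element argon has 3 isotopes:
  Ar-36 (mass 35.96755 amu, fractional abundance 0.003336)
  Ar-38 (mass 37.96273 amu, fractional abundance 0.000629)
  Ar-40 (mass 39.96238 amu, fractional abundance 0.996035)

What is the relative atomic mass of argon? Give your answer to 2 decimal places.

39.95 amu

Average mass = Σ (abundance × isotope mass) = 0.003336 × 35.96755 + 0.000629 × 37.96273 + 0.996035 × 39.96238
= 0.119988 + 0.023879 + 39.803929 = 39.947796 amu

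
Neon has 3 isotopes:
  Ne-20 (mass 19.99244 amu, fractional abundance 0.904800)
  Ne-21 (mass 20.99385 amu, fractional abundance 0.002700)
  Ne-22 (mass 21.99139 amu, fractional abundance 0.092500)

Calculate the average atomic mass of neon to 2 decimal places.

20.18 amu

Ar = Σ fᵢ·mᵢ = 0.904800 × 19.99244 + 0.002700 × 20.99385 + 0.092500 × 21.99139
= 18.089160 + 0.056683 + 2.034204 = 20.180047 amu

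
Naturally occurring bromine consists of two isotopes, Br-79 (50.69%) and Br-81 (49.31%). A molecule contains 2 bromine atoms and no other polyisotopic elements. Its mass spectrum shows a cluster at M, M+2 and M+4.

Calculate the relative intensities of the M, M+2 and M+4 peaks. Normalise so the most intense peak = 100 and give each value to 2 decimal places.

Each Br atom is independently Br-79 (p = 0.5069) or Br-81 (q = 0.4931); the cluster is the binomial expansion (p + q)^2.
P(M) = 0.5069^2 = 0.256948
P(M+2) = 2 × 0.5069^1 × 0.4931^1 = 0.499905
P(M+4) = 0.4931^2 = 0.243148
The M+2 peak is largest (0.499905); scaling to 100 gives 51.40 : 100.00 : 48.64.

51.40 : 100.00 : 48.64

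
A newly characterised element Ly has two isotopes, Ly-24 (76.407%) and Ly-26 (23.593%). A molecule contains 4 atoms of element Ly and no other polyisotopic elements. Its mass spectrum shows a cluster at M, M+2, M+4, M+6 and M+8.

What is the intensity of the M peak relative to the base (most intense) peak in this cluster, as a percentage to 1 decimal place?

81.0%

Binomial terms of (0.76407 + 0.23593)^4: M 0.3408, M+2 0.4210, M+4 0.1950, M+6 0.0401, M+8 0.0031 → M+2 is the base peak.
P(M+2) = C(4,1) × 0.76407^3 × 0.23593^1 = 4 × 0.44606633 × 0.23593 = 0.420962 (base)
P(M) = C(4,0) × 0.76407^4 × 0.23593^0 = 1 × 0.3408259 × 1.0000 = 0.340826
Relative intensity = 0.340826 / 0.420962 × 100 = 81.0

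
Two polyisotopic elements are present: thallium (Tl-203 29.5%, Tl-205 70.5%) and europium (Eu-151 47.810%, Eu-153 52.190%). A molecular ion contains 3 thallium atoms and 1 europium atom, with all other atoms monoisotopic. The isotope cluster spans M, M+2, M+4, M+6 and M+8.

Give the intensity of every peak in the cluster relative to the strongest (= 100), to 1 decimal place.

3.1 : 25.5 : 77.2 : 100.0 : 46.1

Thallium pattern (n=3): 0.02567237 : 0.18405787 : 0.43986713 : 0.35040263
Europium pattern (n=1): 0.4781 : 0.5219
Convolve the two distributions (both contribute in 2-u steps):
  M: 0.02567237×0.4781 = 0.012274
  M+2: 0.02567237×0.5219 + 0.18405787×0.4781 = 0.101396
  M+4: 0.18405787×0.5219 + 0.43986713×0.4781 = 0.306360
  M+6: 0.43986713×0.5219 + 0.35040263×0.4781 = 0.397094
  M+8: 0.35040263×0.5219 = 0.182875
Scale to base peak (0.397094) = 100: 3.1 : 25.5 : 77.2 : 100.0 : 46.1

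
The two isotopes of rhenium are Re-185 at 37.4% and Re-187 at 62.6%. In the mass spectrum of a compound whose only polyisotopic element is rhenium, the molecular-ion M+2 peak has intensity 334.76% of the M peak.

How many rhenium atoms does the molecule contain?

2

For n independent Re atoms, I(M+2)/I(M) = n · (abundance Re-187) / (abundance Re-185) = n · 0.626/0.374.
n = 3.3476 × 0.374/0.626 = 2.00 ≈ 2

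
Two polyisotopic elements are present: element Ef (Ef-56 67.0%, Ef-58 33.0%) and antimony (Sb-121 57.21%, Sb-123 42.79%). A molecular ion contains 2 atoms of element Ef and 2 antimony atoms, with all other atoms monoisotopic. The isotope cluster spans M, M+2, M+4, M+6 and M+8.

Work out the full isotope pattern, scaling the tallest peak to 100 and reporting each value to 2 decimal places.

40.31 : 100.00 : 91.72 : 36.84 : 5.47

Element Ef pattern (n=2): 0.4489 : 0.4422 : 0.1089
Antimony pattern (n=2): 0.32729841 : 0.48960318 : 0.18309841
Convolve the two distributions (both contribute in 2-u steps):
  M: 0.4489×0.32729841 = 0.146924
  M+2: 0.4489×0.48960318 + 0.4422×0.32729841 = 0.364514
  M+4: 0.4489×0.18309841 + 0.4422×0.48960318 + 0.1089×0.32729841 = 0.334338
  M+6: 0.4422×0.18309841 + 0.1089×0.48960318 = 0.134284
  M+8: 0.1089×0.18309841 = 0.019939
Scale to base peak (0.364514) = 100: 40.31 : 100.00 : 91.72 : 36.84 : 5.47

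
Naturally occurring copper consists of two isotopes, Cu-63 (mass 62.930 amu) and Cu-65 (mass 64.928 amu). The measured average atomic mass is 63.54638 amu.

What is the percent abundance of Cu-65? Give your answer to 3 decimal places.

Writing the weighted mean with unknown fraction x of Cu-63:
62.930·x + 64.928·(1 − x) = 63.54638
(62.930 − 64.928)·x = 63.54638 − 64.928
x = -1.38162 / -1.998 = 0.69150 → 69.150% Cu-63, 30.850% Cu-65.

30.850%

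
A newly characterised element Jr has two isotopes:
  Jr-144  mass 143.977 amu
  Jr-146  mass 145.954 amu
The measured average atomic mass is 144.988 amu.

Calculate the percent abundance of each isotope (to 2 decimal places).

With x = fraction of Jr-144 (so Jr-146 is 1 − x):
143.977·x + 145.954·(1 − x) = 144.988
(143.977 − 145.954)·x = 144.988 − 145.954
x = -0.966 / -1.977 = 0.48862 → 48.86% Jr-144, 51.14% Jr-146.

Jr-144: 48.86%, Jr-146: 51.14%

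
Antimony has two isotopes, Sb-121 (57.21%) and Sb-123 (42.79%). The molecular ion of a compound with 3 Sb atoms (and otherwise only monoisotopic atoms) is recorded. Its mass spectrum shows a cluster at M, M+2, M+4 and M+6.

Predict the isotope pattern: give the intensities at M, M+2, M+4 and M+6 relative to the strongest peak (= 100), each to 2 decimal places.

Each Sb atom is independently Sb-121 (p = 0.5721) or Sb-123 (q = 0.4279); the cluster is the binomial expansion (p + q)^3.
P(M) = 0.5721^3 = 0.187247
P(M+2) = 3 × 0.5721^2 × 0.4279^1 = 0.420153
P(M+4) = 3 × 0.5721^1 × 0.4279^2 = 0.314252
P(M+6) = 0.4279^3 = 0.078348
The M+2 peak is largest (0.420153); scaling to 100 gives 44.57 : 100.00 : 74.79 : 18.65.

44.57 : 100.00 : 74.79 : 18.65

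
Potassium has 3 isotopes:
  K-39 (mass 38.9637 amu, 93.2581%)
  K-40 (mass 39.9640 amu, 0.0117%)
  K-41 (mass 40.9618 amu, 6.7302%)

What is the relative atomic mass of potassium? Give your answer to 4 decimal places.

Ar = Σ fᵢ·mᵢ = 0.932581 × 38.9637 + 0.000117 × 39.9640 + 0.067302 × 40.9618
= 36.33681 + 0.00468 + 2.75681 = 39.09830 amu

39.0983 amu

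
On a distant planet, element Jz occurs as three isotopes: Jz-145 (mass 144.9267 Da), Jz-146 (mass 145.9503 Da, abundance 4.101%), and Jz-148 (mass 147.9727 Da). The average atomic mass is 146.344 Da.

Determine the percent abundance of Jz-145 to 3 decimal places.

50.747%

The remaining 95.899% is split between Jz-145 (fraction x) and Jz-148 (fraction 0.95899 − x).
Substituting: 144.9267x + 147.9727(0.95899 − x) = 140.358578197
(144.9267 − 147.9727)x = -1.545761376  ⇒  x = 0.50747, y = 0.45152
Jz-145: 50.747%, Jz-148: 45.152%.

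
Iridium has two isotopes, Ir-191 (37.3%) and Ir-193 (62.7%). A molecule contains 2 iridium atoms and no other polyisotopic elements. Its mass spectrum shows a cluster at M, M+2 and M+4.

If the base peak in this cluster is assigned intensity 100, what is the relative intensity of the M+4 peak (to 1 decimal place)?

84.0

Term probabilities: M 0.1391, M+2 0.4677, M+4 0.3931. Base peak = M+2.
P(M+2) = C(2,1) × 0.373^1 × 0.627^1 = 2 × 0.3730 × 0.6270 = 0.467742 (base)
P(M+4) = C(2,2) × 0.373^0 × 0.627^2 = 1 × 1.0000 × 0.393129 = 0.393129
Relative intensity = 0.393129 / 0.467742 × 100 = 84.0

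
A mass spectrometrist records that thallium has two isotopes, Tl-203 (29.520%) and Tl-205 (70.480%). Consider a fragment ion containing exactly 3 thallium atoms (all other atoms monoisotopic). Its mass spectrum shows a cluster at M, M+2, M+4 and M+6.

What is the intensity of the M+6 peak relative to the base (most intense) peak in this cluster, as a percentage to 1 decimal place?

(0.29520 + 0.70480)^3 gives M 0.0257, M+2 0.1843, M+4 0.4399, M+6 0.3501; the largest is M+4.
P(M+4) = C(3,2) × 0.29520^1 × 0.70480^2 = 3 × 0.2952 × 0.49674304 = 0.439916 (base)
P(M+6) = C(3,3) × 0.29520^0 × 0.70480^3 = 1 × 1.0000 × 0.35010449 = 0.350104
Relative intensity = 0.350104 / 0.439916 × 100 = 79.6

79.6%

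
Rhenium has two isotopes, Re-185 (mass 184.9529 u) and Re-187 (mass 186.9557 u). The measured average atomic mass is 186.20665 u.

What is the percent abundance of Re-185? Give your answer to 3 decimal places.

With x = fraction of Re-185 (so Re-187 is 1 − x):
184.9529·x + 186.9557·(1 − x) = 186.20665
(184.9529 − 186.9557)·x = 186.20665 − 186.9557
x = -0.74905 / -2.0028 = 0.37400 → 37.400% Re-185, 62.600% Re-187.

37.400%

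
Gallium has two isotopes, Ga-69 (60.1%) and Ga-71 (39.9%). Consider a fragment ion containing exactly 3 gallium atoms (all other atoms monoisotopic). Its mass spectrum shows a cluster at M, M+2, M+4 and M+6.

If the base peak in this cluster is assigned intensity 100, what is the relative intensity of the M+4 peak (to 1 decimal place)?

66.4

Binomial terms of (0.601 + 0.399)^3: M 0.2171, M+2 0.4324, M+4 0.2870, M+6 0.0635 → M+2 is the base peak.
P(M+2) = C(3,1) × 0.601^2 × 0.399^1 = 3 × 0.361201 × 0.3990 = 0.432358 (base)
P(M+4) = C(3,2) × 0.601^1 × 0.399^2 = 3 × 0.6010 × 0.159201 = 0.287039
Relative intensity = 0.287039 / 0.432358 × 100 = 66.4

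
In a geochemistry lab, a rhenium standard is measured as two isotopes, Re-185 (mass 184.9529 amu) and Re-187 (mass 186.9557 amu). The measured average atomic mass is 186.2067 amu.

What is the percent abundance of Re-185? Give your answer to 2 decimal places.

37.40%

Writing the weighted mean with unknown fraction x of Re-185:
184.9529·x + 186.9557·(1 − x) = 186.2067
(184.9529 − 186.9557)·x = 186.2067 − 186.9557
x = -0.7490 / -2.0028 = 0.37398 → 37.40% Re-185, 62.60% Re-187.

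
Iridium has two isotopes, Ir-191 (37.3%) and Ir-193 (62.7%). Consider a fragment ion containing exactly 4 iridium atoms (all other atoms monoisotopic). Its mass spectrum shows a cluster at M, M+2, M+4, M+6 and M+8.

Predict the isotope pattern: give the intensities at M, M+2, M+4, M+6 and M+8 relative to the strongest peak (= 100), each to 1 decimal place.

5.3 : 35.4 : 89.2 : 100.0 : 42.0

Expanding (0.373 + 0.627)^4:
P(M) = 0.373^4 = 0.019357
P(M+2) = 4 × 0.373^3 × 0.627^1 = 0.130153
P(M+4) = 6 × 0.373^2 × 0.627^2 = 0.328174
P(M+6) = 4 × 0.373^1 × 0.627^3 = 0.367766
P(M+8) = 0.627^4 = 0.154550
The M+6 peak is largest (0.367766); scaling to 100 gives 5.3 : 35.4 : 89.2 : 100.0 : 42.0.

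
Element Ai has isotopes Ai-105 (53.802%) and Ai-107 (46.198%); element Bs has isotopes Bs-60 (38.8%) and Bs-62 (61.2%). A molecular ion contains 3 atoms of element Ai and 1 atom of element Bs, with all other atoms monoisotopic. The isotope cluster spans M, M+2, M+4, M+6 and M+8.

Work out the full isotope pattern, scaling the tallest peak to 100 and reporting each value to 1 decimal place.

Element Ai pattern (n=3): 0.15573824 : 0.40118184 : 0.3444816 : 0.09859832
Element Bs pattern (n=1): 0.3880 : 0.6120
Convolve the two distributions (both contribute in 2-u steps):
  M: 0.15573824×0.3880 = 0.060426
  M+2: 0.15573824×0.6120 + 0.40118184×0.3880 = 0.250970
  M+4: 0.40118184×0.6120 + 0.3444816×0.3880 = 0.379182
  M+6: 0.3444816×0.6120 + 0.09859832×0.3880 = 0.249079
  M+8: 0.09859832×0.6120 = 0.060342
Scale to base peak (0.379182) = 100: 15.9 : 66.2 : 100.0 : 65.7 : 15.9

15.9 : 66.2 : 100.0 : 65.7 : 15.9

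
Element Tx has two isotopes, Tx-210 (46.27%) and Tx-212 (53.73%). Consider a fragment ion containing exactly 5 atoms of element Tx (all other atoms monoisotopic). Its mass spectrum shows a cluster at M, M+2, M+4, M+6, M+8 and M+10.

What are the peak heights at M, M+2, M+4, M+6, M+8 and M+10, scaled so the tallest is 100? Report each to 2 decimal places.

6.39 : 37.08 : 86.12 : 100.00 : 58.06 : 13.48

Each Tx atom is independently Tx-210 (p = 0.4627) or Tx-212 (q = 0.5373); the cluster is the binomial expansion (p + q)^5.
P(M) = 0.4627^5 = 0.021208
P(M+2) = 5 × 0.4627^4 × 0.5373^1 = 0.123136
P(M+4) = 10 × 0.4627^3 × 0.5373^2 = 0.285978
P(M+6) = 10 × 0.4627^2 × 0.5373^3 = 0.332085
P(M+8) = 5 × 0.4627^1 × 0.5373^4 = 0.192813
P(M+10) = 0.5373^5 = 0.044780
The M+6 peak is largest (0.332085); scaling to 100 gives 6.39 : 37.08 : 86.12 : 100.00 : 58.06 : 13.48.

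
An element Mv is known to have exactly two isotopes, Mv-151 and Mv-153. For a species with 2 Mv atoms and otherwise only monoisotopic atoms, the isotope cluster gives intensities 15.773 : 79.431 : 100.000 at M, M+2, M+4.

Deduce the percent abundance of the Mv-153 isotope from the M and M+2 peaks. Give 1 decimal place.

Write p for the Mv-151 fraction. I(M+2)/I(M) = [C(2,1)·p^1·(1−p)] / p^2 = 2·(1−p)/p = 79.431/15.773 = 5.0359
(1−p)/p = 5.0359/2 = 2.5179  ⇒  p = 1/(1 + 2.5179) = 0.2843
Mv-151: 28.4%, Mv-153: 71.6%.

71.6%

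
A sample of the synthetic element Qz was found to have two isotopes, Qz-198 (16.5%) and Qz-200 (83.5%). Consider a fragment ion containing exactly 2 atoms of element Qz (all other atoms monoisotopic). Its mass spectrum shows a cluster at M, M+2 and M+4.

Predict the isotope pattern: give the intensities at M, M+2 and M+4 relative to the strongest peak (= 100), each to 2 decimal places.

3.90 : 39.52 : 100.00

Expanding (0.165 + 0.835)^2:
P(M) = 0.165^2 = 0.027225
P(M+2) = 2 × 0.165^1 × 0.835^1 = 0.275550
P(M+4) = 0.835^2 = 0.697225
The M+4 peak is largest (0.697225); scaling to 100 gives 3.90 : 39.52 : 100.00.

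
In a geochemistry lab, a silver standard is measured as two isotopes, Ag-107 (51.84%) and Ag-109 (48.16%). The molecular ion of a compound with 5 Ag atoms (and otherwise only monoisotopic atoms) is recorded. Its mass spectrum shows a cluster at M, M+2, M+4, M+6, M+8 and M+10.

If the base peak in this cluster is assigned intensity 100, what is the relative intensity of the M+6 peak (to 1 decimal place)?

92.9

Term probabilities: M 0.0374, M+2 0.1739, M+4 0.3231, M+6 0.3002, M+8 0.1394, M+10 0.0259. Base peak = M+4.
P(M+4) = C(5,2) × 0.5184^3 × 0.4816^2 = 10 × 0.13931407 × 0.23193856 = 0.323123 (base)
P(M+6) = C(5,3) × 0.5184^2 × 0.4816^3 = 10 × 0.26873856 × 0.11170161 = 0.300185
Relative intensity = 0.300185 / 0.323123 × 100 = 92.9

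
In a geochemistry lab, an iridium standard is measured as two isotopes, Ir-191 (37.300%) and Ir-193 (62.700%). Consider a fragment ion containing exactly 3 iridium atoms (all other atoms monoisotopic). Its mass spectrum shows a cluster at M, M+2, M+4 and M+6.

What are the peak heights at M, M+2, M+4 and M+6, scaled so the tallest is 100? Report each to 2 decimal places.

The 3 Ir atoms are independent, so intensities follow the terms of (0.37300 + 0.62700)^3.
P(M) = 0.37300^3 = 0.051895
P(M+2) = 3 × 0.37300^2 × 0.62700^1 = 0.261702
P(M+4) = 3 × 0.37300^1 × 0.62700^2 = 0.439911
P(M+6) = 0.62700^3 = 0.246492
The M+4 peak is largest (0.439911); scaling to 100 gives 11.80 : 59.49 : 100.00 : 56.03.

11.80 : 59.49 : 100.00 : 56.03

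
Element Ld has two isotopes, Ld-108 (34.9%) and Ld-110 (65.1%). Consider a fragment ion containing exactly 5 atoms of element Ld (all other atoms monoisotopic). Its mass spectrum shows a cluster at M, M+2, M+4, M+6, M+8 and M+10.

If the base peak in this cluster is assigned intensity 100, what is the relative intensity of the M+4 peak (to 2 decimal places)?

Binomial terms of (0.349 + 0.651)^5: M 0.0052, M+2 0.0483, M+4 0.1802, M+6 0.3360, M+8 0.3134, M+10 0.1169 → M+6 is the base peak.
P(M+6) = C(5,3) × 0.349^2 × 0.651^3 = 10 × 0.121801 × 0.27589445 = 0.336042 (base)
P(M+4) = C(5,2) × 0.349^3 × 0.651^2 = 10 × 0.04250855 × 0.423801 = 0.180152
Relative intensity = 0.180152 / 0.336042 × 100 = 53.61

53.61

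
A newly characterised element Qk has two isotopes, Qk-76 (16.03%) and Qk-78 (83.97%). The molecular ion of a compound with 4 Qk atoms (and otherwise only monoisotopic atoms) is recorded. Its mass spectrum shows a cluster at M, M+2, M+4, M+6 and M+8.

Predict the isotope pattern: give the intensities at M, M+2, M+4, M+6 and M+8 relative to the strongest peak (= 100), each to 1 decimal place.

0.1 : 2.8 : 21.9 : 76.4 : 100.0

Each Qk atom is independently Qk-76 (p = 0.1603) or Qk-78 (q = 0.8397); the cluster is the binomial expansion (p + q)^4.
P(M) = 0.1603^4 = 0.000660
P(M+2) = 4 × 0.1603^3 × 0.8397^1 = 0.013835
P(M+4) = 6 × 0.1603^2 × 0.8397^2 = 0.108709
P(M+6) = 4 × 0.1603^1 × 0.8397^3 = 0.379635
P(M+8) = 0.8397^4 = 0.497160
The M+8 peak is largest (0.497160); scaling to 100 gives 0.1 : 2.8 : 21.9 : 76.4 : 100.0.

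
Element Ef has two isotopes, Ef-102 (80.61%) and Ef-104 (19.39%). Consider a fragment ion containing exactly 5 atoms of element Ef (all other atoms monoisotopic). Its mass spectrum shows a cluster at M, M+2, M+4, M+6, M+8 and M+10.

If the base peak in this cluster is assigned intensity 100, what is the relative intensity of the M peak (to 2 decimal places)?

Binomial terms of (0.8061 + 0.1939)^5: M 0.3404, M+2 0.4094, M+4 0.1969, M+6 0.0474, M+8 0.0057, M+10 0.0003 → M+2 is the base peak.
P(M+2) = C(5,1) × 0.8061^4 × 0.1939^1 = 5 × 0.42223641 × 0.1939 = 0.409358 (base)
P(M) = C(5,0) × 0.8061^5 × 0.1939^0 = 1 × 0.34036477 × 1.0000 = 0.340365
Relative intensity = 0.340365 / 0.409358 × 100 = 83.15

83.15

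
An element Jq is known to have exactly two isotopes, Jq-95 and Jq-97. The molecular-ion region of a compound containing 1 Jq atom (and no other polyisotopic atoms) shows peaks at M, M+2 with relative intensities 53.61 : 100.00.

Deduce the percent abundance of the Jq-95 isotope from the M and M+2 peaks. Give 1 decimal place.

Let p = fractional abundance of Jq-95. I(M+2)/I(M) = [C(1,1)·p^0·(1−p)] / p^1 = 1·(1−p)/p = 100.00/53.61 = 1.8653
(1−p)/p = 1.8653/1 = 1.8653  ⇒  p = 1/(1 + 1.8653) = 0.3490
Jq-95: 34.9%, Jq-97: 65.1%.

34.9%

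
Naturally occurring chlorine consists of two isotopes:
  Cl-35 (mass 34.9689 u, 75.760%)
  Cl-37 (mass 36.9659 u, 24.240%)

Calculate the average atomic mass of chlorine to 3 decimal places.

35.453 u

Weight each isotope mass by its fractional abundance: 0.75760 × 34.9689 + 0.24240 × 36.9659
= 26.49244 + 8.96053 = 35.45297 u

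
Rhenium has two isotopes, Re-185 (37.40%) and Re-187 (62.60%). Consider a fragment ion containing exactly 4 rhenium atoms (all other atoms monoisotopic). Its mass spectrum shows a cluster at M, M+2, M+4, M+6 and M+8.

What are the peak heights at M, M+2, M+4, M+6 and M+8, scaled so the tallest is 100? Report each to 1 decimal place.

Expanding (0.3740 + 0.6260)^4:
P(M) = 0.3740^4 = 0.019565
P(M+2) = 4 × 0.3740^3 × 0.6260^1 = 0.130993
P(M+4) = 6 × 0.3740^2 × 0.6260^2 = 0.328884
P(M+6) = 4 × 0.3740^1 × 0.6260^3 = 0.366990
P(M+8) = 0.6260^4 = 0.153567
The M+6 peak is largest (0.366990); scaling to 100 gives 5.3 : 35.7 : 89.6 : 100.0 : 41.8.

5.3 : 35.7 : 89.6 : 100.0 : 41.8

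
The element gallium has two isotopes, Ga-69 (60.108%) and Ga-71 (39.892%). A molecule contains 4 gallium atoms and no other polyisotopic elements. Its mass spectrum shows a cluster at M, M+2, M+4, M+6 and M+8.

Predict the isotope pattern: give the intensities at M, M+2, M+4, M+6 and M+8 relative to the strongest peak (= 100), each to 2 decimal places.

Expanding (0.60108 + 0.39892)^4:
P(M) = 0.60108^4 = 0.130536
P(M+2) = 4 × 0.60108^3 × 0.39892^1 = 0.346531
P(M+4) = 6 × 0.60108^2 × 0.39892^2 = 0.344975
P(M+6) = 4 × 0.60108^1 × 0.39892^3 = 0.152633
P(M+8) = 0.39892^4 = 0.025325
The M+2 peak is largest (0.346531); scaling to 100 gives 37.67 : 100.00 : 99.55 : 44.05 : 7.31.

37.67 : 100.00 : 99.55 : 44.05 : 7.31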